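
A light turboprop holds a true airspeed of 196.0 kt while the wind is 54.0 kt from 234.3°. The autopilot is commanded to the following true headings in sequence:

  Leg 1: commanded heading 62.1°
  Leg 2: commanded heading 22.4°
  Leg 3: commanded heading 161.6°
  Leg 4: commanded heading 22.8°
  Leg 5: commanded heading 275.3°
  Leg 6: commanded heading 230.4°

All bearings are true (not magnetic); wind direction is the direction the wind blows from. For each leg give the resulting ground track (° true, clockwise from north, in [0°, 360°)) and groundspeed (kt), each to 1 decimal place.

Leg 1: track=60.4°, groundspeed=249.6 kt
Leg 2: track=29.1°, groundspeed=243.5 kt
Leg 3: track=145.6°, groundspeed=187.2 kt
Leg 4: track=29.4°, groundspeed=243.7 kt
Leg 5: track=288.2°, groundspeed=159.2 kt
Leg 6: track=228.9°, groundspeed=142.2 kt

Leg 1: heading 62.1°; drift -1.7° → track 60.4°, groundspeed 249.6 kt
Leg 2: heading 22.4°; drift +6.7° → track 29.1°, groundspeed 243.5 kt
Leg 3: heading 161.6°; drift -16.0° → track 145.6°, groundspeed 187.2 kt
Leg 4: heading 22.8°; drift +6.6° → track 29.4°, groundspeed 243.7 kt
Leg 5: heading 275.3°; drift +12.9° → track 288.2°, groundspeed 159.2 kt
Leg 6: heading 230.4°; drift -1.5° → track 228.9°, groundspeed 142.2 kt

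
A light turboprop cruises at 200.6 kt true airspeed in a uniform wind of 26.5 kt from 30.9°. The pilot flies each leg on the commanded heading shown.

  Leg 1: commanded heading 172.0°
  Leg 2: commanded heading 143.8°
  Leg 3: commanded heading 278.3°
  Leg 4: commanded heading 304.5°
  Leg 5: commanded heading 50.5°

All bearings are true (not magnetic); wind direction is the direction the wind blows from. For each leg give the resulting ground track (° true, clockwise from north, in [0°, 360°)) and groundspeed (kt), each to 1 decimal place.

Leg 1: track=176.3°, groundspeed=221.8 kt
Leg 2: track=150.4°, groundspeed=212.3 kt
Leg 3: track=271.7°, groundspeed=212.2 kt
Leg 4: track=296.9°, groundspeed=200.7 kt
Leg 5: track=53.4°, groundspeed=175.9 kt

Leg 1: heading 172.0°; drift +4.3° → track 176.3°, groundspeed 221.8 kt
Leg 2: heading 143.8°; drift +6.6° → track 150.4°, groundspeed 212.3 kt
Leg 3: heading 278.3°; drift -6.6° → track 271.7°, groundspeed 212.2 kt
Leg 4: heading 304.5°; drift -7.6° → track 296.9°, groundspeed 200.7 kt
Leg 5: heading 50.5°; drift +2.9° → track 53.4°, groundspeed 175.9 kt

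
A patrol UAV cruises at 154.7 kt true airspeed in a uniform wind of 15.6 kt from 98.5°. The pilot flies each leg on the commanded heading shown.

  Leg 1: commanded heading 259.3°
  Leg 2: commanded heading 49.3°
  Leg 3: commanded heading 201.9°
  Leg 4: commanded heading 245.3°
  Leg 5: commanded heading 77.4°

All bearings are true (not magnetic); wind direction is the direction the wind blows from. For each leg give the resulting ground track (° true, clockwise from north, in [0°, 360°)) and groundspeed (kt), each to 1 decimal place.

Leg 1: heading 259.3°; drift +1.7° → track 261.0°, groundspeed 169.5 kt
Leg 2: heading 49.3°; drift -4.7° → track 44.6°, groundspeed 145.0 kt
Leg 3: heading 201.9°; drift +5.5° → track 207.4°, groundspeed 159.0 kt
Leg 4: heading 245.3°; drift +2.9° → track 248.2°, groundspeed 168.0 kt
Leg 5: heading 77.4°; drift -2.3° → track 75.1°, groundspeed 140.3 kt

Leg 1: track=261.0°, groundspeed=169.5 kt
Leg 2: track=44.6°, groundspeed=145.0 kt
Leg 3: track=207.4°, groundspeed=159.0 kt
Leg 4: track=248.2°, groundspeed=168.0 kt
Leg 5: track=75.1°, groundspeed=140.3 kt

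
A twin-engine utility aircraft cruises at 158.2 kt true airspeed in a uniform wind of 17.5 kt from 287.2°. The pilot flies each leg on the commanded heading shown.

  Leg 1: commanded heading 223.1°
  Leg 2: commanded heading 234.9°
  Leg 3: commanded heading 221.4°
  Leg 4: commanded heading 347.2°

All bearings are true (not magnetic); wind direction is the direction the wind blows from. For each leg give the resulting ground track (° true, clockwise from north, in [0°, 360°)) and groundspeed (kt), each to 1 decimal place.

Leg 1: heading 223.1°; drift -6.0° → track 217.1°, groundspeed 151.4 kt
Leg 2: heading 234.9°; drift -5.4° → track 229.5°, groundspeed 148.1 kt
Leg 3: heading 221.4°; drift -6.0° → track 215.4°, groundspeed 151.9 kt
Leg 4: heading 347.2°; drift +5.8° → track 353.0°, groundspeed 150.2 kt

Leg 1: track=217.1°, groundspeed=151.4 kt
Leg 2: track=229.5°, groundspeed=148.1 kt
Leg 3: track=215.4°, groundspeed=151.9 kt
Leg 4: track=353.0°, groundspeed=150.2 kt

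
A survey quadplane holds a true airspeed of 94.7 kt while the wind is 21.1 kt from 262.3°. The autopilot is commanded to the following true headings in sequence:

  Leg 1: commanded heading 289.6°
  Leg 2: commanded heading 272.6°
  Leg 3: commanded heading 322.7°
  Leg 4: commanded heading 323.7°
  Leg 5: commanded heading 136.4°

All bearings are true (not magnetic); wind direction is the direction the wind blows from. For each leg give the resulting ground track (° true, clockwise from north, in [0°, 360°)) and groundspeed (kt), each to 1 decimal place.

Leg 1: heading 289.6°; drift +7.3° → track 296.9°, groundspeed 76.6 kt
Leg 2: heading 272.6°; drift +2.9° → track 275.5°, groundspeed 74.0 kt
Leg 3: heading 322.7°; drift +12.3° → track 335.0°, groundspeed 86.3 kt
Leg 4: heading 323.7°; drift +12.4° → track 336.1°, groundspeed 86.6 kt
Leg 5: heading 136.4°; drift -9.1° → track 127.3°, groundspeed 108.4 kt

Leg 1: track=296.9°, groundspeed=76.6 kt
Leg 2: track=275.5°, groundspeed=74.0 kt
Leg 3: track=335.0°, groundspeed=86.3 kt
Leg 4: track=336.1°, groundspeed=86.6 kt
Leg 5: track=127.3°, groundspeed=108.4 kt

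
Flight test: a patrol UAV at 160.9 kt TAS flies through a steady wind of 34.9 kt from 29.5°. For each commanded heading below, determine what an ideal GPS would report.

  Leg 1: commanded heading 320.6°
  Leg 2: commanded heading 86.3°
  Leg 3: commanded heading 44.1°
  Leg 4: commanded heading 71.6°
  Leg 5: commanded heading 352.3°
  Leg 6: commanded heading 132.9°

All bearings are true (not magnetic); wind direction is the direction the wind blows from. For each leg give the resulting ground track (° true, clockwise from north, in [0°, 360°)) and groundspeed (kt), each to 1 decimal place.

Leg 1: track=308.2°, groundspeed=151.9 kt
Leg 2: track=97.9°, groundspeed=144.8 kt
Leg 3: track=48.1°, groundspeed=127.4 kt
Leg 4: track=81.4°, groundspeed=137.0 kt
Leg 5: track=343.3°, groundspeed=134.8 kt
Leg 6: track=144.3°, groundspeed=172.4 kt

Leg 1: heading 320.6°; drift -12.4° → track 308.2°, groundspeed 151.9 kt
Leg 2: heading 86.3°; drift +11.6° → track 97.9°, groundspeed 144.8 kt
Leg 3: heading 44.1°; drift +4.0° → track 48.1°, groundspeed 127.4 kt
Leg 4: heading 71.6°; drift +9.8° → track 81.4°, groundspeed 137.0 kt
Leg 5: heading 352.3°; drift -9.0° → track 343.3°, groundspeed 134.8 kt
Leg 6: heading 132.9°; drift +11.4° → track 144.3°, groundspeed 172.4 kt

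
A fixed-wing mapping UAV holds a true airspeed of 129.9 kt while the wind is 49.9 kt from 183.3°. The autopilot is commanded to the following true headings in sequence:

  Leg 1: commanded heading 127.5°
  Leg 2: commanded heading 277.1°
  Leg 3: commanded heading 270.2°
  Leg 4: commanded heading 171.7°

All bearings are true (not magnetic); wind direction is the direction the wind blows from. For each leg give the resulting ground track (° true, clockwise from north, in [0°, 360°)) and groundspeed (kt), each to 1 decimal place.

Leg 1: track=105.4°, groundspeed=109.9 kt
Leg 2: track=297.6°, groundspeed=142.2 kt
Leg 3: track=291.6°, groundspeed=136.6 kt
Leg 4: track=164.6°, groundspeed=81.6 kt

Leg 1: heading 127.5°; drift -22.1° → track 105.4°, groundspeed 109.9 kt
Leg 2: heading 277.1°; drift +20.5° → track 297.6°, groundspeed 142.2 kt
Leg 3: heading 270.2°; drift +21.4° → track 291.6°, groundspeed 136.6 kt
Leg 4: heading 171.7°; drift -7.1° → track 164.6°, groundspeed 81.6 kt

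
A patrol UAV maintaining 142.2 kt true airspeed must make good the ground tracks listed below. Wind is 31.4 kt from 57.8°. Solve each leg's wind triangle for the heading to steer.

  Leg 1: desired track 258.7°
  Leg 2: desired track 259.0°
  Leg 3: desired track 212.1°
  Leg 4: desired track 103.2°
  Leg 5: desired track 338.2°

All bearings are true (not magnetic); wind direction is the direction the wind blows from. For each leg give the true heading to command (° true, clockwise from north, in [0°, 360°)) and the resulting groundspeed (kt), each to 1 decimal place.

Leg 1: desired track 258.7°; wind correction +4.5° → command heading 263.2°, groundspeed 171.1 kt
Leg 2: desired track 259.0°; wind correction +4.6° → command heading 263.6°, groundspeed 171.0 kt
Leg 3: desired track 212.1°; wind correction -5.5° → command heading 206.6°, groundspeed 169.8 kt
Leg 4: desired track 103.2°; wind correction -9.0° → command heading 94.2°, groundspeed 118.4 kt
Leg 5: desired track 338.2°; wind correction +12.5° → command heading 350.7°, groundspeed 133.1 kt

Leg 1: heading=263.2°, groundspeed=171.1 kt
Leg 2: heading=263.6°, groundspeed=171.0 kt
Leg 3: heading=206.6°, groundspeed=169.8 kt
Leg 4: heading=94.2°, groundspeed=118.4 kt
Leg 5: heading=350.7°, groundspeed=133.1 kt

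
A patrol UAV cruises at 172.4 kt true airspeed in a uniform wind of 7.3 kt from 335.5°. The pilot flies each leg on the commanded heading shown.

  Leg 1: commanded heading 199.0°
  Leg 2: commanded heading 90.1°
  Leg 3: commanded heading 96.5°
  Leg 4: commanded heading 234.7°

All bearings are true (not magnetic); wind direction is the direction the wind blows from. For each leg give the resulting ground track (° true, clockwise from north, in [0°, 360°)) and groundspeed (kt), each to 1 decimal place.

Leg 1: heading 199.0°; drift -1.6° → track 197.4°, groundspeed 177.8 kt
Leg 2: heading 90.1°; drift +2.2° → track 92.3°, groundspeed 175.6 kt
Leg 3: heading 96.5°; drift +2.0° → track 98.5°, groundspeed 176.3 kt
Leg 4: heading 234.7°; drift -2.4° → track 232.3°, groundspeed 173.9 kt

Leg 1: track=197.4°, groundspeed=177.8 kt
Leg 2: track=92.3°, groundspeed=175.6 kt
Leg 3: track=98.5°, groundspeed=176.3 kt
Leg 4: track=232.3°, groundspeed=173.9 kt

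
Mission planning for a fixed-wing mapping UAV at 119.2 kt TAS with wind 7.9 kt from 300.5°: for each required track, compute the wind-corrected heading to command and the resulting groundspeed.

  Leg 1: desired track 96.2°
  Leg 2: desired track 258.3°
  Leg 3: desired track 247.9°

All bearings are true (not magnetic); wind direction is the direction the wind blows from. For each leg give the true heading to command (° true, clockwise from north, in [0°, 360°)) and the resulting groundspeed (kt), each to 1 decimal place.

Leg 1: desired track 96.2°; wind correction -1.6° → command heading 94.6°, groundspeed 126.4 kt
Leg 2: desired track 258.3°; wind correction +2.6° → command heading 260.9°, groundspeed 113.2 kt
Leg 3: desired track 247.9°; wind correction +3.0° → command heading 250.9°, groundspeed 114.2 kt

Leg 1: heading=94.6°, groundspeed=126.4 kt
Leg 2: heading=260.9°, groundspeed=113.2 kt
Leg 3: heading=250.9°, groundspeed=114.2 kt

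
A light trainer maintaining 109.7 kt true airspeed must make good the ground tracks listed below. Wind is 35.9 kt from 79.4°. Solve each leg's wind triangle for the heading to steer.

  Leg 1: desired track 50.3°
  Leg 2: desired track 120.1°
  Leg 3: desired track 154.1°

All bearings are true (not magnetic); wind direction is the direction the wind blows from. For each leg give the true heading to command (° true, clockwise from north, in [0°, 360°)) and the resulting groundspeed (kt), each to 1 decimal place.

Leg 1: desired track 50.3°; wind correction +9.2° → command heading 59.5°, groundspeed 76.9 kt
Leg 2: desired track 120.1°; wind correction -12.3° → command heading 107.8°, groundspeed 80.0 kt
Leg 3: desired track 154.1°; wind correction -18.4° → command heading 135.7°, groundspeed 94.6 kt

Leg 1: heading=59.5°, groundspeed=76.9 kt
Leg 2: heading=107.8°, groundspeed=80.0 kt
Leg 3: heading=135.7°, groundspeed=94.6 kt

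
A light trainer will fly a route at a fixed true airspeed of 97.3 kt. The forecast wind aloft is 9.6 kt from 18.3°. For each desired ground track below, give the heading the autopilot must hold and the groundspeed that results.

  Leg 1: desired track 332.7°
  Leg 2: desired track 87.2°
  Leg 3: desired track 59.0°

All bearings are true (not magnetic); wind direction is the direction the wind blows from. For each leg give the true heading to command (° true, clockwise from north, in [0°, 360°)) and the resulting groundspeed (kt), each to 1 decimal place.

Leg 1: heading=336.7°, groundspeed=90.3 kt
Leg 2: heading=81.9°, groundspeed=93.4 kt
Leg 3: heading=55.3°, groundspeed=89.8 kt

Leg 1: desired track 332.7°; wind correction +4.0° → command heading 336.7°, groundspeed 90.3 kt
Leg 2: desired track 87.2°; wind correction -5.3° → command heading 81.9°, groundspeed 93.4 kt
Leg 3: desired track 59.0°; wind correction -3.7° → command heading 55.3°, groundspeed 89.8 kt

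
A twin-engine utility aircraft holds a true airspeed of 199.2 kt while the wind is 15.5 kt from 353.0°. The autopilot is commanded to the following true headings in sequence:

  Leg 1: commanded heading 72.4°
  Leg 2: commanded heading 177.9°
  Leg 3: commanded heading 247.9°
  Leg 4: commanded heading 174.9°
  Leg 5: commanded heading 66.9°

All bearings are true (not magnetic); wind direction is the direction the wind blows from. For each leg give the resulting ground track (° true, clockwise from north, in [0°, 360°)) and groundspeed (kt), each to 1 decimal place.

Leg 1: track=76.8°, groundspeed=196.9 kt
Leg 2: track=177.5°, groundspeed=214.6 kt
Leg 3: track=243.7°, groundspeed=203.8 kt
Leg 4: track=174.8°, groundspeed=214.7 kt
Leg 5: track=71.3°, groundspeed=195.5 kt

Leg 1: heading 72.4°; drift +4.4° → track 76.8°, groundspeed 196.9 kt
Leg 2: heading 177.9°; drift -0.4° → track 177.5°, groundspeed 214.6 kt
Leg 3: heading 247.9°; drift -4.2° → track 243.7°, groundspeed 203.8 kt
Leg 4: heading 174.9°; drift -0.1° → track 174.8°, groundspeed 214.7 kt
Leg 5: heading 66.9°; drift +4.4° → track 71.3°, groundspeed 195.5 kt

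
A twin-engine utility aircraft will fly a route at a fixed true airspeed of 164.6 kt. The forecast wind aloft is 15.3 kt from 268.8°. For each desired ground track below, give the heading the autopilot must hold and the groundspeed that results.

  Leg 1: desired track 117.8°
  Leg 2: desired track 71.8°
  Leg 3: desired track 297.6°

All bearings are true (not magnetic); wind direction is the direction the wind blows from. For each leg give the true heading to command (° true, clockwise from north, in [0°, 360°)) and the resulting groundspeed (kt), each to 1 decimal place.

Leg 1: desired track 117.8°; wind correction +2.6° → command heading 120.4°, groundspeed 177.8 kt
Leg 2: desired track 71.8°; wind correction -1.6° → command heading 70.2°, groundspeed 179.2 kt
Leg 3: desired track 297.6°; wind correction -2.6° → command heading 295.0°, groundspeed 151.0 kt

Leg 1: heading=120.4°, groundspeed=177.8 kt
Leg 2: heading=70.2°, groundspeed=179.2 kt
Leg 3: heading=295.0°, groundspeed=151.0 kt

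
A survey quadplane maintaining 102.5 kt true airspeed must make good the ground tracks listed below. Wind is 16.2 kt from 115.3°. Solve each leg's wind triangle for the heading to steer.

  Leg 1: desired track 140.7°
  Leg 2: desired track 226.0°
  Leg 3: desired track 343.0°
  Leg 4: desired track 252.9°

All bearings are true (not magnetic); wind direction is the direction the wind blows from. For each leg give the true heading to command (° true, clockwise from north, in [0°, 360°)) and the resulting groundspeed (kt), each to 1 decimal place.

Leg 1: heading=136.8°, groundspeed=87.6 kt
Leg 2: heading=217.5°, groundspeed=107.1 kt
Leg 3: heading=349.7°, groundspeed=112.7 kt
Leg 4: heading=246.8°, groundspeed=113.9 kt

Leg 1: desired track 140.7°; wind correction -3.9° → command heading 136.8°, groundspeed 87.6 kt
Leg 2: desired track 226.0°; wind correction -8.5° → command heading 217.5°, groundspeed 107.1 kt
Leg 3: desired track 343.0°; wind correction +6.7° → command heading 349.7°, groundspeed 112.7 kt
Leg 4: desired track 252.9°; wind correction -6.1° → command heading 246.8°, groundspeed 113.9 kt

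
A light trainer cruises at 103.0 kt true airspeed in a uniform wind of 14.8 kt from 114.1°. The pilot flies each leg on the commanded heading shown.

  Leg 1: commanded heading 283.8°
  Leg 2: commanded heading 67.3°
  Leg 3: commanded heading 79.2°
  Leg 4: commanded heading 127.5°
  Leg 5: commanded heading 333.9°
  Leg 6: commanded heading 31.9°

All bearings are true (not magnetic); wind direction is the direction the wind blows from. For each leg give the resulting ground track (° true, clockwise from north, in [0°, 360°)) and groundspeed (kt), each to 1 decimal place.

Leg 1: heading 283.8°; drift +1.3° → track 285.1°, groundspeed 117.6 kt
Leg 2: heading 67.3°; drift -6.6° → track 60.7°, groundspeed 93.5 kt
Leg 3: heading 79.2°; drift -5.3° → track 73.9°, groundspeed 91.3 kt
Leg 4: heading 127.5°; drift +2.2° → track 129.7°, groundspeed 88.7 kt
Leg 5: heading 333.9°; drift -4.7° → track 329.2°, groundspeed 114.8 kt
Leg 6: heading 31.9°; drift -8.3° → track 23.6°, groundspeed 102.1 kt

Leg 1: track=285.1°, groundspeed=117.6 kt
Leg 2: track=60.7°, groundspeed=93.5 kt
Leg 3: track=73.9°, groundspeed=91.3 kt
Leg 4: track=129.7°, groundspeed=88.7 kt
Leg 5: track=329.2°, groundspeed=114.8 kt
Leg 6: track=23.6°, groundspeed=102.1 kt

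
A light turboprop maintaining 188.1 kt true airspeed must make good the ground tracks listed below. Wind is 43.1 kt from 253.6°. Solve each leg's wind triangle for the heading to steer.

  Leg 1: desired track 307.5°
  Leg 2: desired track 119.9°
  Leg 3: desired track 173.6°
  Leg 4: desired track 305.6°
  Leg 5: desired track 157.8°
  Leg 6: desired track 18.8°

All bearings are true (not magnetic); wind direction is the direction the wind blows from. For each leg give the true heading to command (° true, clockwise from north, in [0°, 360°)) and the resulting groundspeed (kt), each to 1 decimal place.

Leg 1: desired track 307.5°; wind correction -10.7° → command heading 296.8°, groundspeed 159.5 kt
Leg 2: desired track 119.9°; wind correction +9.5° → command heading 129.4°, groundspeed 215.3 kt
Leg 3: desired track 173.6°; wind correction +13.0° → command heading 186.6°, groundspeed 175.8 kt
Leg 4: desired track 305.6°; wind correction -10.4° → command heading 295.2°, groundspeed 158.5 kt
Leg 5: desired track 157.8°; wind correction +13.2° → command heading 171.0°, groundspeed 187.5 kt
Leg 6: desired track 18.8°; wind correction -10.8° → command heading 8.0°, groundspeed 209.6 kt

Leg 1: heading=296.8°, groundspeed=159.5 kt
Leg 2: heading=129.4°, groundspeed=215.3 kt
Leg 3: heading=186.6°, groundspeed=175.8 kt
Leg 4: heading=295.2°, groundspeed=158.5 kt
Leg 5: heading=171.0°, groundspeed=187.5 kt
Leg 6: heading=8.0°, groundspeed=209.6 kt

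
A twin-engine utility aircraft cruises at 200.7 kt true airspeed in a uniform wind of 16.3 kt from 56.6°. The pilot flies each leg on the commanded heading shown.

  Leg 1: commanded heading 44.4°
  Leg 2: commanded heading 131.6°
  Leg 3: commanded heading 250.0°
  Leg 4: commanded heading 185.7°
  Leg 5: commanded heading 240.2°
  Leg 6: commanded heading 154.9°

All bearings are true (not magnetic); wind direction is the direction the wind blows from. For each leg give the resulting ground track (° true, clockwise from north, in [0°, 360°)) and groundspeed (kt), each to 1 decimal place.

Leg 1: track=43.3°, groundspeed=184.8 kt
Leg 2: track=136.2°, groundspeed=197.1 kt
Leg 3: track=249.0°, groundspeed=216.6 kt
Leg 4: track=189.1°, groundspeed=211.4 kt
Leg 5: track=239.9°, groundspeed=217.0 kt
Leg 6: track=159.4°, groundspeed=203.7 kt

Leg 1: heading 44.4°; drift -1.1° → track 43.3°, groundspeed 184.8 kt
Leg 2: heading 131.6°; drift +4.6° → track 136.2°, groundspeed 197.1 kt
Leg 3: heading 250.0°; drift -1.0° → track 249.0°, groundspeed 216.6 kt
Leg 4: heading 185.7°; drift +3.4° → track 189.1°, groundspeed 211.4 kt
Leg 5: heading 240.2°; drift -0.3° → track 239.9°, groundspeed 217.0 kt
Leg 6: heading 154.9°; drift +4.5° → track 159.4°, groundspeed 203.7 kt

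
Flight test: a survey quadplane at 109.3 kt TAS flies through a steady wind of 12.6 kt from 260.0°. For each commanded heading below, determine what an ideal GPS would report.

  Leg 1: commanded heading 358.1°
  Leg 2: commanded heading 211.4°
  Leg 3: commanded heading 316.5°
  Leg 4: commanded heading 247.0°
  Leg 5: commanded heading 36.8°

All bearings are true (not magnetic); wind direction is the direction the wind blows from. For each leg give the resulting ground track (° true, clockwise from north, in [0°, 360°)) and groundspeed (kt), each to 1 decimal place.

Leg 1: track=4.5°, groundspeed=111.8 kt
Leg 2: track=206.1°, groundspeed=101.4 kt
Leg 3: track=322.4°, groundspeed=102.9 kt
Leg 4: track=245.3°, groundspeed=97.1 kt
Leg 5: track=41.0°, groundspeed=118.8 kt

Leg 1: heading 358.1°; drift +6.4° → track 4.5°, groundspeed 111.8 kt
Leg 2: heading 211.4°; drift -5.3° → track 206.1°, groundspeed 101.4 kt
Leg 3: heading 316.5°; drift +5.9° → track 322.4°, groundspeed 102.9 kt
Leg 4: heading 247.0°; drift -1.7° → track 245.3°, groundspeed 97.1 kt
Leg 5: heading 36.8°; drift +4.2° → track 41.0°, groundspeed 118.8 kt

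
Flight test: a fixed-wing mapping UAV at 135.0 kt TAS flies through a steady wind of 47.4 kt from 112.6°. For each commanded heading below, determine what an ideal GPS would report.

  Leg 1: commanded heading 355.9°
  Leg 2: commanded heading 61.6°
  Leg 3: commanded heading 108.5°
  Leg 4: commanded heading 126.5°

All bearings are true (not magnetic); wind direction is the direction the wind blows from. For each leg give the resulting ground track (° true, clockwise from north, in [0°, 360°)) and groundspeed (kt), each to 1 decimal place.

Leg 1: track=340.7°, groundspeed=161.9 kt
Leg 2: track=42.3°, groundspeed=111.4 kt
Leg 3: track=106.3°, groundspeed=87.8 kt
Leg 4: track=133.8°, groundspeed=89.7 kt

Leg 1: heading 355.9°; drift -15.2° → track 340.7°, groundspeed 161.9 kt
Leg 2: heading 61.6°; drift -19.3° → track 42.3°, groundspeed 111.4 kt
Leg 3: heading 108.5°; drift -2.2° → track 106.3°, groundspeed 87.8 kt
Leg 4: heading 126.5°; drift +7.3° → track 133.8°, groundspeed 89.7 kt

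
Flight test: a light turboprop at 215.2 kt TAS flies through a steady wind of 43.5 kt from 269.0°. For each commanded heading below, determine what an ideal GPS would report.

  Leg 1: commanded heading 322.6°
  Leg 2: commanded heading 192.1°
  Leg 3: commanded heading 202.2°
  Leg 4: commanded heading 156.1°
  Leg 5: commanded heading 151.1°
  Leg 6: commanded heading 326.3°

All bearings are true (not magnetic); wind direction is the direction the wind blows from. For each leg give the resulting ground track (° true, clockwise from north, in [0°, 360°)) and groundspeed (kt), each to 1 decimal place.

Leg 1: heading 322.6°; drift +10.5° → track 333.1°, groundspeed 192.6 kt
Leg 2: heading 192.1°; drift -11.7° → track 180.4°, groundspeed 209.7 kt
Leg 3: heading 202.2°; drift -11.4° → track 190.8°, groundspeed 202.1 kt
Leg 4: heading 156.1°; drift -9.8° → track 146.3°, groundspeed 235.6 kt
Leg 5: heading 151.1°; drift -9.3° → track 141.8°, groundspeed 238.7 kt
Leg 6: heading 326.3°; drift +10.8° → track 337.1°, groundspeed 195.2 kt

Leg 1: track=333.1°, groundspeed=192.6 kt
Leg 2: track=180.4°, groundspeed=209.7 kt
Leg 3: track=190.8°, groundspeed=202.1 kt
Leg 4: track=146.3°, groundspeed=235.6 kt
Leg 5: track=141.8°, groundspeed=238.7 kt
Leg 6: track=337.1°, groundspeed=195.2 kt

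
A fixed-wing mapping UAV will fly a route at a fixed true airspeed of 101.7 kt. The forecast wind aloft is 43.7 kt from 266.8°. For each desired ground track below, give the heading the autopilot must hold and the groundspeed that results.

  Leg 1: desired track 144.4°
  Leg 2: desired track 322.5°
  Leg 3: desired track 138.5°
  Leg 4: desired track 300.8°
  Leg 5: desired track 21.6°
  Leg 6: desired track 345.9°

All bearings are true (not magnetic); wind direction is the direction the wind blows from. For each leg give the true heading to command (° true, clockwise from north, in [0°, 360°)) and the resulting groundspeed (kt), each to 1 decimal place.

Leg 1: heading=165.7°, groundspeed=118.2 kt
Leg 2: heading=301.7°, groundspeed=70.5 kt
Leg 3: heading=158.2°, groundspeed=122.8 kt
Leg 4: heading=286.9°, groundspeed=62.5 kt
Leg 5: heading=358.6°, groundspeed=112.0 kt
Leg 6: heading=320.9°, groundspeed=83.9 kt

Leg 1: desired track 144.4°; wind correction +21.3° → command heading 165.7°, groundspeed 118.2 kt
Leg 2: desired track 322.5°; wind correction -20.8° → command heading 301.7°, groundspeed 70.5 kt
Leg 3: desired track 138.5°; wind correction +19.7° → command heading 158.2°, groundspeed 122.8 kt
Leg 4: desired track 300.8°; wind correction -13.9° → command heading 286.9°, groundspeed 62.5 kt
Leg 5: desired track 21.6°; wind correction -23.0° → command heading 358.6°, groundspeed 112.0 kt
Leg 6: desired track 345.9°; wind correction -25.0° → command heading 320.9°, groundspeed 83.9 kt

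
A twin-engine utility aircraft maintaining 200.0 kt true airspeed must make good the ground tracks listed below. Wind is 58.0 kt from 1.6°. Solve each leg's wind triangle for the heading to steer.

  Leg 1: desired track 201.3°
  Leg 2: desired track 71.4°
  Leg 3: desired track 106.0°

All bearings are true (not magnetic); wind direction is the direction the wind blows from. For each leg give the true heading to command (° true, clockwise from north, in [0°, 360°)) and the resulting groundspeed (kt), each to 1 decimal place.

Leg 1: desired track 201.3°; wind correction +5.6° → command heading 206.9°, groundspeed 253.6 kt
Leg 2: desired track 71.4°; wind correction -15.8° → command heading 55.6°, groundspeed 172.4 kt
Leg 3: desired track 106.0°; wind correction -16.3° → command heading 89.7°, groundspeed 206.4 kt

Leg 1: heading=206.9°, groundspeed=253.6 kt
Leg 2: heading=55.6°, groundspeed=172.4 kt
Leg 3: heading=89.7°, groundspeed=206.4 kt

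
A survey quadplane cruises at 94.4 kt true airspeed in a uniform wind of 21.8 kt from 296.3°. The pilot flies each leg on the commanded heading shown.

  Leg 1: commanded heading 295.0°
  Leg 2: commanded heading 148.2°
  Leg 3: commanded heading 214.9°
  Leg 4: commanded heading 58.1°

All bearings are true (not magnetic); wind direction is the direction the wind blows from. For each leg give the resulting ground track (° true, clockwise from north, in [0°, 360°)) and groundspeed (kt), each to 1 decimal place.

Leg 1: track=294.6°, groundspeed=72.6 kt
Leg 2: track=142.4°, groundspeed=113.5 kt
Leg 3: track=201.6°, groundspeed=93.7 kt
Leg 4: track=68.0°, groundspeed=107.5 kt

Leg 1: heading 295.0°; drift -0.4° → track 294.6°, groundspeed 72.6 kt
Leg 2: heading 148.2°; drift -5.8° → track 142.4°, groundspeed 113.5 kt
Leg 3: heading 214.9°; drift -13.3° → track 201.6°, groundspeed 93.7 kt
Leg 4: heading 58.1°; drift +9.9° → track 68.0°, groundspeed 107.5 kt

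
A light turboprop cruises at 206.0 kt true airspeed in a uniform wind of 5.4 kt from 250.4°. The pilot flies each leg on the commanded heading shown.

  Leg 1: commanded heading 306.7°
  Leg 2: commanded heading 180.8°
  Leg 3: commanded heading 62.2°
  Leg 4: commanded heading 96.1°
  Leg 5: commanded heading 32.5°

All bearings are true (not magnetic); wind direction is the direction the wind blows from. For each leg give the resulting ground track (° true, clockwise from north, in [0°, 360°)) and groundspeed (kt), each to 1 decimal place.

Leg 1: track=308.0°, groundspeed=203.1 kt
Leg 2: track=179.4°, groundspeed=204.2 kt
Leg 3: track=62.4°, groundspeed=211.3 kt
Leg 4: track=95.5°, groundspeed=210.9 kt
Leg 5: track=33.4°, groundspeed=210.3 kt

Leg 1: heading 306.7°; drift +1.3° → track 308.0°, groundspeed 203.1 kt
Leg 2: heading 180.8°; drift -1.4° → track 179.4°, groundspeed 204.2 kt
Leg 3: heading 62.2°; drift +0.2° → track 62.4°, groundspeed 211.3 kt
Leg 4: heading 96.1°; drift -0.6° → track 95.5°, groundspeed 210.9 kt
Leg 5: heading 32.5°; drift +0.9° → track 33.4°, groundspeed 210.3 kt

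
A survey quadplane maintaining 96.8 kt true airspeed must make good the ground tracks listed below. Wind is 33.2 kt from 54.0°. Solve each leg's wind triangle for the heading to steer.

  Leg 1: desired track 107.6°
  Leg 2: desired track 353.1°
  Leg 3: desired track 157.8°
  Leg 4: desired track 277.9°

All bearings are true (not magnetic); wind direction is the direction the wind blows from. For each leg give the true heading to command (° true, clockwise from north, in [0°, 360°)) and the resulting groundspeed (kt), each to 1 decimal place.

Leg 1: heading=91.6°, groundspeed=73.3 kt
Leg 2: heading=10.5°, groundspeed=76.2 kt
Leg 3: heading=138.3°, groundspeed=99.2 kt
Leg 4: heading=291.7°, groundspeed=117.9 kt

Leg 1: desired track 107.6°; wind correction -16.0° → command heading 91.6°, groundspeed 73.3 kt
Leg 2: desired track 353.1°; wind correction +17.4° → command heading 10.5°, groundspeed 76.2 kt
Leg 3: desired track 157.8°; wind correction -19.5° → command heading 138.3°, groundspeed 99.2 kt
Leg 4: desired track 277.9°; wind correction +13.8° → command heading 291.7°, groundspeed 117.9 kt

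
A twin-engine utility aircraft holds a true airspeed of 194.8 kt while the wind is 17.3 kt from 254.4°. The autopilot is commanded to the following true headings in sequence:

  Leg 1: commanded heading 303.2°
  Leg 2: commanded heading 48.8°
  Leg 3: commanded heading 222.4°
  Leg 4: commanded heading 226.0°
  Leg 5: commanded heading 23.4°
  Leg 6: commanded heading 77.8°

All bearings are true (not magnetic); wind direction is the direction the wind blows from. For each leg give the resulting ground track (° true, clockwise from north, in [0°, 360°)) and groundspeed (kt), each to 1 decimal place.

Leg 1: heading 303.2°; drift +4.1° → track 307.3°, groundspeed 183.9 kt
Leg 2: heading 48.8°; drift +2.0° → track 50.8°, groundspeed 210.5 kt
Leg 3: heading 222.4°; drift -2.9° → track 219.5°, groundspeed 180.4 kt
Leg 4: heading 226.0°; drift -2.6° → track 223.4°, groundspeed 179.8 kt
Leg 5: heading 23.4°; drift +3.7° → track 27.1°, groundspeed 206.1 kt
Leg 6: heading 77.8°; drift -0.3° → track 77.5°, groundspeed 212.1 kt

Leg 1: track=307.3°, groundspeed=183.9 kt
Leg 2: track=50.8°, groundspeed=210.5 kt
Leg 3: track=219.5°, groundspeed=180.4 kt
Leg 4: track=223.4°, groundspeed=179.8 kt
Leg 5: track=27.1°, groundspeed=206.1 kt
Leg 6: track=77.5°, groundspeed=212.1 kt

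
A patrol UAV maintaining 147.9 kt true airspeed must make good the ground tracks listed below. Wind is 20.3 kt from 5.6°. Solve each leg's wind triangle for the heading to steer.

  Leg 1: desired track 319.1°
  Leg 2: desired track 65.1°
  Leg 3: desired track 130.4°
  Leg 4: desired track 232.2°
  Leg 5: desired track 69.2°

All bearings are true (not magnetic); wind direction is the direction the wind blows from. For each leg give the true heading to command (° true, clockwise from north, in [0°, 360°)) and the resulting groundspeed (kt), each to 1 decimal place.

Leg 1: desired track 319.1°; wind correction +5.7° → command heading 324.8°, groundspeed 133.2 kt
Leg 2: desired track 65.1°; wind correction -6.8° → command heading 58.3°, groundspeed 136.6 kt
Leg 3: desired track 130.4°; wind correction -6.5° → command heading 123.9°, groundspeed 158.5 kt
Leg 4: desired track 232.2°; wind correction +5.7° → command heading 237.9°, groundspeed 161.1 kt
Leg 5: desired track 69.2°; wind correction -7.1° → command heading 62.1°, groundspeed 137.8 kt

Leg 1: heading=324.8°, groundspeed=133.2 kt
Leg 2: heading=58.3°, groundspeed=136.6 kt
Leg 3: heading=123.9°, groundspeed=158.5 kt
Leg 4: heading=237.9°, groundspeed=161.1 kt
Leg 5: heading=62.1°, groundspeed=137.8 kt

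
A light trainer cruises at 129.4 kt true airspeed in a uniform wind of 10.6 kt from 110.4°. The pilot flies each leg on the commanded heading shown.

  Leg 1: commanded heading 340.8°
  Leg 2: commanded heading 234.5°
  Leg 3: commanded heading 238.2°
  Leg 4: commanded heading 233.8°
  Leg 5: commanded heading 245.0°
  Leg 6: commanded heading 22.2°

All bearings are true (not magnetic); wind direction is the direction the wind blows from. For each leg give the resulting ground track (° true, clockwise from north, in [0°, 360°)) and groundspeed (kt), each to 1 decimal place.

Leg 1: track=337.4°, groundspeed=136.4 kt
Leg 2: track=238.2°, groundspeed=135.6 kt
Leg 3: track=241.7°, groundspeed=136.2 kt
Leg 4: track=237.5°, groundspeed=135.5 kt
Leg 5: track=248.2°, groundspeed=137.1 kt
Leg 6: track=17.5°, groundspeed=129.5 kt

Leg 1: heading 340.8°; drift -3.4° → track 337.4°, groundspeed 136.4 kt
Leg 2: heading 234.5°; drift +3.7° → track 238.2°, groundspeed 135.6 kt
Leg 3: heading 238.2°; drift +3.5° → track 241.7°, groundspeed 136.2 kt
Leg 4: heading 233.8°; drift +3.7° → track 237.5°, groundspeed 135.5 kt
Leg 5: heading 245.0°; drift +3.2° → track 248.2°, groundspeed 137.1 kt
Leg 6: heading 22.2°; drift -4.7° → track 17.5°, groundspeed 129.5 kt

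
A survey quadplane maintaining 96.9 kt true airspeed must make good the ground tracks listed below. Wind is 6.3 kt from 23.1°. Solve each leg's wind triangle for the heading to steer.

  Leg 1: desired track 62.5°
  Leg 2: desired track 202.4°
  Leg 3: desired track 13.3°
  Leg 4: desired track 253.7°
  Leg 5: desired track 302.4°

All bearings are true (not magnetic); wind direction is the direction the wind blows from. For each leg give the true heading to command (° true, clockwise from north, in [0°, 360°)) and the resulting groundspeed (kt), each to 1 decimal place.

Leg 1: heading=60.1°, groundspeed=91.9 kt
Leg 2: heading=202.4°, groundspeed=103.2 kt
Leg 3: heading=13.9°, groundspeed=90.7 kt
Leg 4: heading=256.6°, groundspeed=100.8 kt
Leg 5: heading=306.1°, groundspeed=95.7 kt

Leg 1: desired track 62.5°; wind correction -2.4° → command heading 60.1°, groundspeed 91.9 kt
Leg 2: desired track 202.4°; wind correction +0.0° → command heading 202.4°, groundspeed 103.2 kt
Leg 3: desired track 13.3°; wind correction +0.6° → command heading 13.9°, groundspeed 90.7 kt
Leg 4: desired track 253.7°; wind correction +2.9° → command heading 256.6°, groundspeed 100.8 kt
Leg 5: desired track 302.4°; wind correction +3.7° → command heading 306.1°, groundspeed 95.7 kt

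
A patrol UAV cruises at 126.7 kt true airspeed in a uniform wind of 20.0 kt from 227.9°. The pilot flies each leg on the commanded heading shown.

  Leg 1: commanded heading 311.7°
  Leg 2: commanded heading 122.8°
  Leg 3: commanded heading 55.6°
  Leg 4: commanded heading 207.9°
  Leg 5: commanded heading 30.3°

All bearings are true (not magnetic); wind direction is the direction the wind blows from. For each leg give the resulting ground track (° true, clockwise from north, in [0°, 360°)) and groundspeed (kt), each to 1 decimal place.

Leg 1: heading 311.7°; drift +9.1° → track 320.8°, groundspeed 126.1 kt
Leg 2: heading 122.8°; drift -8.3° → track 114.5°, groundspeed 133.3 kt
Leg 3: heading 55.6°; drift -1.0° → track 54.6°, groundspeed 146.5 kt
Leg 4: heading 207.9°; drift -3.6° → track 204.3°, groundspeed 108.1 kt
Leg 5: heading 30.3°; drift +2.4° → track 32.7°, groundspeed 145.9 kt

Leg 1: track=320.8°, groundspeed=126.1 kt
Leg 2: track=114.5°, groundspeed=133.3 kt
Leg 3: track=54.6°, groundspeed=146.5 kt
Leg 4: track=204.3°, groundspeed=108.1 kt
Leg 5: track=32.7°, groundspeed=145.9 kt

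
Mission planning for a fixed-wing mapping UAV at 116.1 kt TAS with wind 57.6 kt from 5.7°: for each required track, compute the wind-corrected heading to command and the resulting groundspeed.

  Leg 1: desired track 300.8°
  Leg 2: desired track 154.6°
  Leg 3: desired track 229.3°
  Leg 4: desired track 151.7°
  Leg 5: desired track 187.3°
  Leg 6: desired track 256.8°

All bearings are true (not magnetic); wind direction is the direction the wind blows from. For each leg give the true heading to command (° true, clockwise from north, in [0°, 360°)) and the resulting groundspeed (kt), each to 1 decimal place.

Leg 1: desired track 300.8°; wind correction +26.7° → command heading 327.5°, groundspeed 79.3 kt
Leg 2: desired track 154.6°; wind correction -14.8° → command heading 139.8°, groundspeed 161.5 kt
Leg 3: desired track 229.3°; wind correction +20.0° → command heading 249.3°, groundspeed 150.8 kt
Leg 4: desired track 151.7°; wind correction -16.1° → command heading 135.6°, groundspeed 159.3 kt
Leg 5: desired track 187.3°; wind correction +0.8° → command heading 188.1°, groundspeed 173.7 kt
Leg 6: desired track 256.8°; wind correction +28.0° → command heading 284.8°, groundspeed 121.2 kt

Leg 1: heading=327.5°, groundspeed=79.3 kt
Leg 2: heading=139.8°, groundspeed=161.5 kt
Leg 3: heading=249.3°, groundspeed=150.8 kt
Leg 4: heading=135.6°, groundspeed=159.3 kt
Leg 5: heading=188.1°, groundspeed=173.7 kt
Leg 6: heading=284.8°, groundspeed=121.2 kt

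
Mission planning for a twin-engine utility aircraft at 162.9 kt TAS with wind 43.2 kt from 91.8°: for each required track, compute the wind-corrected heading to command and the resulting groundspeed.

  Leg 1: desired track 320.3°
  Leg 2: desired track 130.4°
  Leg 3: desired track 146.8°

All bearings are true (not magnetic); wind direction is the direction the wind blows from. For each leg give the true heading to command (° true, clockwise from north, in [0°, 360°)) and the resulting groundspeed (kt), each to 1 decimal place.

Leg 1: heading=331.8°, groundspeed=188.3 kt
Leg 2: heading=120.9°, groundspeed=126.9 kt
Leg 3: heading=134.3°, groundspeed=134.2 kt

Leg 1: desired track 320.3°; wind correction +11.5° → command heading 331.8°, groundspeed 188.3 kt
Leg 2: desired track 130.4°; wind correction -9.5° → command heading 120.9°, groundspeed 126.9 kt
Leg 3: desired track 146.8°; wind correction -12.5° → command heading 134.3°, groundspeed 134.2 kt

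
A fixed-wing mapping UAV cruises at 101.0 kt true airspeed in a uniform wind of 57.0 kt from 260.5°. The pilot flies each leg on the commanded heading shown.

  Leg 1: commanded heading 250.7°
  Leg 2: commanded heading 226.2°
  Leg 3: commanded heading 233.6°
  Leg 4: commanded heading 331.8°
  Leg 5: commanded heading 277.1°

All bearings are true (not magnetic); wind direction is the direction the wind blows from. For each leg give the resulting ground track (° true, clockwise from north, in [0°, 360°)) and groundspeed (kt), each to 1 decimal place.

Leg 1: heading 250.7°; drift -12.2° → track 238.5°, groundspeed 45.9 kt
Leg 2: heading 226.2°; drift -30.8° → track 195.4°, groundspeed 62.8 kt
Leg 3: heading 233.6°; drift -27.2° → track 206.4°, groundspeed 56.4 kt
Leg 4: heading 331.8°; drift +33.1° → track 4.9°, groundspeed 98.8 kt
Leg 5: heading 277.1°; drift +19.3° → track 296.4°, groundspeed 49.2 kt

Leg 1: track=238.5°, groundspeed=45.9 kt
Leg 2: track=195.4°, groundspeed=62.8 kt
Leg 3: track=206.4°, groundspeed=56.4 kt
Leg 4: track=4.9°, groundspeed=98.8 kt
Leg 5: track=296.4°, groundspeed=49.2 kt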